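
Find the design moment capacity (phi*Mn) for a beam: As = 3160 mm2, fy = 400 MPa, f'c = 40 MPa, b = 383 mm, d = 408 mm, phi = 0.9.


a = As * fy / (0.85 * f'c * b)
= 3160 * 400 / (0.85 * 40 * 383)
= 97.0665 mm
Mn = As * fy * (d - a/2) / 10^6
= 454.366 kN-m
phi*Mn = 0.9 * 454.366 = 408.93 kN-m

408.93


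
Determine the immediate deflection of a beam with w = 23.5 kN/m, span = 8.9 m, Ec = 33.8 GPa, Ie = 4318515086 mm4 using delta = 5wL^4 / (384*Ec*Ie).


Convert: L = 8.9 m = 8900 mm, Ec = 33.8 GPa = 33800 MPa
delta = 5 * 23.5 * 8900^4 / (384 * 33800 * 4318515086)
= 13.15 mm

13.15


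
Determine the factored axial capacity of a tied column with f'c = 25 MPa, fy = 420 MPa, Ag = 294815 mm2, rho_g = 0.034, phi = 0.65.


Ast = rho * Ag = 0.034 * 294815 = 10023.71 mm2
phi*Pn = 0.65 * 0.80 * (0.85 * 25 * (294815 - 10023.71) + 420 * 10023.71) / 1000
= 5336.12 kN

5336.12


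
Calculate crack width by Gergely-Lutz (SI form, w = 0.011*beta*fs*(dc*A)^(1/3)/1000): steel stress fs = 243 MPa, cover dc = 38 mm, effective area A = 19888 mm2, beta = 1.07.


w = 0.011 * beta * fs * (dc * A)^(1/3) / 1000
= 0.011 * 1.07 * 243 * (38 * 19888)^(1/3) / 1000
= 0.261 mm

0.261


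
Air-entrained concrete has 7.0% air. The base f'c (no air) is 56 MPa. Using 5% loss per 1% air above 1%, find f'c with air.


Strength loss = (7.0 - 1) * 5 = 30.0%
f'c = 56 * (1 - 30.0/100)
= 39.2 MPa

39.2


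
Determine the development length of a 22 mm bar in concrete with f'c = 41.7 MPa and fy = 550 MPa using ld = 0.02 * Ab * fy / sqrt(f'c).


Ab = pi * 22^2 / 4 = 380.133 mm2
ld = 0.02 * 380.133 * 550 / sqrt(41.7)
= 647.5 mm

647.5


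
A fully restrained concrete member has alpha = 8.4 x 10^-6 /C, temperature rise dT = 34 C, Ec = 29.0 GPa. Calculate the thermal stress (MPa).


sigma = alpha * dT * Ec
= 8.4e-6 * 34 * 29.0 * 1000
= 8.282 MPa

8.282


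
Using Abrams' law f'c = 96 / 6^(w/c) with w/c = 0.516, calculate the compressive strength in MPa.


f'c = 96 / 6^0.516
= 96 / 2.521
= 38.08 MPa

38.08


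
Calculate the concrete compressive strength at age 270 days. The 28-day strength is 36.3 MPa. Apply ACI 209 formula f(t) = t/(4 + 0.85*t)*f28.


f(270) = 270 / (4 + 0.85 * 270) * 36.3
= 270 / 233.5 * 36.3
= 41.97 MPa

41.97


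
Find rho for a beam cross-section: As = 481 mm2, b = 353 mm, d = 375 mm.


rho = As / (b * d)
= 481 / (353 * 375)
= 0.0036

0.0036


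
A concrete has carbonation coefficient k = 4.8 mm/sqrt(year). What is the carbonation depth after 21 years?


depth = k * sqrt(t)
= 4.8 * sqrt(21)
= 22.0 mm

22.0


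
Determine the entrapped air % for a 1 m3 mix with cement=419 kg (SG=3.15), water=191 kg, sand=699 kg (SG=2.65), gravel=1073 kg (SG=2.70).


Vol cement = 419 / (3.15 * 1000) = 0.133016 m3
Vol water = 191 / 1000 = 0.191 m3
Vol sand = 699 / (2.65 * 1000) = 0.263774 m3
Vol gravel = 1073 / (2.70 * 1000) = 0.397407 m3
Total solid + water volume = 0.985197 m3
Air = (1 - 0.985197) * 100 = 1.48%

1.48


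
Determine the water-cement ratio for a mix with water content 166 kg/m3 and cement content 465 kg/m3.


w/c = water / cement
w/c = 166 / 465 = 0.357

0.357


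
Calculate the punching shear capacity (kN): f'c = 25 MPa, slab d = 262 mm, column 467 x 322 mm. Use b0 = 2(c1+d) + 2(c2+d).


b0 = 2*(467 + 262) + 2*(322 + 262) = 2626 mm
Vc = 0.33 * sqrt(25) * 2626 * 262 / 1000
= 1135.22 kN

1135.22


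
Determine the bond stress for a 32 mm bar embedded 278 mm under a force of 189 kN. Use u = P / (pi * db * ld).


u = P / (pi * db * ld)
= 189 * 1000 / (pi * 32 * 278)
= 6.763 MPa

6.763


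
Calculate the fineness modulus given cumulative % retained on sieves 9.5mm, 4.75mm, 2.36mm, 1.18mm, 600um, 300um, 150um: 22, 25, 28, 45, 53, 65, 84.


FM = sum(cumulative % retained) / 100
= 322 / 100
= 3.22

3.22


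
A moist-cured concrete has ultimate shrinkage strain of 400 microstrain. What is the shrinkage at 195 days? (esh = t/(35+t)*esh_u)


esh(195) = 195 / (35 + 195) * 400
= 195 / 230 * 400
= 339.1 microstrain

339.1


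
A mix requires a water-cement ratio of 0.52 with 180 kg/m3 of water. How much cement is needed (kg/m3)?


Cement = water / (w/c)
= 180 / 0.52
= 346.2 kg/m3

346.2


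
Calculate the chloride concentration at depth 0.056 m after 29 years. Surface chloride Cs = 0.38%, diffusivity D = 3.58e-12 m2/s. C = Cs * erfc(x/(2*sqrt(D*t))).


t_seconds = 29 * 365.25 * 24 * 3600 = 915170400.0 s
arg = 0.056 / (2 * sqrt(3.58e-12 * 915170400.0))
= 0.4892
erfc(0.4892) = 0.4891
C = 0.38 * 0.4891 = 0.1858%

0.1858


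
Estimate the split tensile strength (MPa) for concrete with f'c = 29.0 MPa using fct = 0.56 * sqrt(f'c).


fct = 0.56 * sqrt(29.0)
= 0.56 * 5.385
= 3.016 MPa

3.016


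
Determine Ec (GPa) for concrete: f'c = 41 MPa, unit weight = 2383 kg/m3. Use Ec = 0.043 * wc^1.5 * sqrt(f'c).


Ec = 0.043 * 2383^1.5 * sqrt(41) / 1000
= 32.03 GPa

32.03


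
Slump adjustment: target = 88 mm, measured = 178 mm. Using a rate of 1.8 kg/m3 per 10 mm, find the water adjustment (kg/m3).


Difference = 88 - 178 = -90 mm
Water adjustment = -90 * 1.8 / 10 = -16.2 kg/m3

-16.2


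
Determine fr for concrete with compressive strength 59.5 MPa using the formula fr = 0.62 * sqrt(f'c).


fr = 0.62 * sqrt(59.5)
= 4.782 MPa

4.782


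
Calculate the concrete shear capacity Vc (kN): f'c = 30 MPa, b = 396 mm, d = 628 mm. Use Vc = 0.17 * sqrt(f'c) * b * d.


Vc = 0.17 * sqrt(30) * 396 * 628 / 1000
= 231.56 kN

231.56


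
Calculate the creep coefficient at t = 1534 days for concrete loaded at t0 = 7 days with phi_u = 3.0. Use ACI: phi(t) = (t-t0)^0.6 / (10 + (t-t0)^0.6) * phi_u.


dt = 1534 - 7 = 1527
phi = 1527^0.6 / (10 + 1527^0.6) * 3.0
= 2.672

2.672


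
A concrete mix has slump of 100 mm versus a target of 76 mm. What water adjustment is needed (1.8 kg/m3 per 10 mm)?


Difference = 76 - 100 = -24 mm
Water adjustment = -24 * 1.8 / 10 = -4.3 kg/m3

-4.3


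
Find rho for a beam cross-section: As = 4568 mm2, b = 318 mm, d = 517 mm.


rho = As / (b * d)
= 4568 / (318 * 517)
= 0.0278

0.0278


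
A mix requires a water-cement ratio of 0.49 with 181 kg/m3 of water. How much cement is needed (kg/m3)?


Cement = water / (w/c)
= 181 / 0.49
= 369.4 kg/m3

369.4


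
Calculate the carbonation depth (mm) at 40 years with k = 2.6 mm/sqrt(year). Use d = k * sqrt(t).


depth = k * sqrt(t)
= 2.6 * sqrt(40)
= 16.44 mm

16.44


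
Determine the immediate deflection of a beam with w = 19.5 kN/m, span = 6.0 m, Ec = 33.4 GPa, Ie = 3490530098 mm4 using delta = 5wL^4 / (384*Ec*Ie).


Convert: L = 6.0 m = 6000 mm, Ec = 33.4 GPa = 33400 MPa
delta = 5 * 19.5 * 6000^4 / (384 * 33400 * 3490530098)
= 2.82 mm

2.82


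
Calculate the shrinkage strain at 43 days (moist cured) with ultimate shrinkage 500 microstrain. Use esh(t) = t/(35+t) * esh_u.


esh(43) = 43 / (35 + 43) * 500
= 43 / 78 * 500
= 275.6 microstrain

275.6


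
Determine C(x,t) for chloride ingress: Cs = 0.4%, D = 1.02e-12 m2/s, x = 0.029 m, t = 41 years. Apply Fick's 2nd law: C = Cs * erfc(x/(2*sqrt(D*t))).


t_seconds = 41 * 365.25 * 24 * 3600 = 1293861600.0 s
arg = 0.029 / (2 * sqrt(1.02e-12 * 1293861600.0))
= 0.3991
erfc(0.3991) = 0.5724
C = 0.4 * 0.5724 = 0.229%

0.229


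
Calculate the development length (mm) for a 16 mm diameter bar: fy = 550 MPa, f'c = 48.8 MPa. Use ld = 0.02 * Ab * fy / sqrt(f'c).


Ab = pi * 16^2 / 4 = 201.062 mm2
ld = 0.02 * 201.062 * 550 / sqrt(48.8)
= 316.6 mm

316.6


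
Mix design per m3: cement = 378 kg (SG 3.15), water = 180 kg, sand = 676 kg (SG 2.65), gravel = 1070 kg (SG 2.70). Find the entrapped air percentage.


Vol cement = 378 / (3.15 * 1000) = 0.12 m3
Vol water = 180 / 1000 = 0.18 m3
Vol sand = 676 / (2.65 * 1000) = 0.255094 m3
Vol gravel = 1070 / (2.70 * 1000) = 0.396296 m3
Total solid + water volume = 0.951391 m3
Air = (1 - 0.951391) * 100 = 4.86%

4.86


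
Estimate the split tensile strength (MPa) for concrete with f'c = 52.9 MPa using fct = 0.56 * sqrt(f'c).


fct = 0.56 * sqrt(52.9)
= 0.56 * 7.273
= 4.073 MPa

4.073


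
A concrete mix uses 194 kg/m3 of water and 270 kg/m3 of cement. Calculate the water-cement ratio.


w/c = water / cement
w/c = 194 / 270 = 0.719

0.719


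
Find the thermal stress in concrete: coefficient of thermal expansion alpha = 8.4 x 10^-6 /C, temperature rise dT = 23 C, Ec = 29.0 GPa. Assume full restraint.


sigma = alpha * dT * Ec
= 8.4e-6 * 23 * 29.0 * 1000
= 5.603 MPa

5.603


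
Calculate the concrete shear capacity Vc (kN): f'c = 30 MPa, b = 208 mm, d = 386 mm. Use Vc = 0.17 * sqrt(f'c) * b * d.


Vc = 0.17 * sqrt(30) * 208 * 386 / 1000
= 74.76 kN

74.76


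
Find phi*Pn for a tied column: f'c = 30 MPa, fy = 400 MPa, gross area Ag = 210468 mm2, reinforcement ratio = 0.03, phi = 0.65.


Ast = rho * Ag = 0.03 * 210468 = 6314.04 mm2
phi*Pn = 0.65 * 0.80 * (0.85 * 30 * (210468 - 6314.04) + 400 * 6314.04) / 1000
= 4020.4 kN

4020.4


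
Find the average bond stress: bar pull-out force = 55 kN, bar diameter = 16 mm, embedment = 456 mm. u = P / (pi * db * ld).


u = P / (pi * db * ld)
= 55 * 1000 / (pi * 16 * 456)
= 2.4 MPa

2.4


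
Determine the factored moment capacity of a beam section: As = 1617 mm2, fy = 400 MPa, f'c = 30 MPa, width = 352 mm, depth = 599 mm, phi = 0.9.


a = As * fy / (0.85 * f'c * b)
= 1617 * 400 / (0.85 * 30 * 352)
= 72.0588 mm
Mn = As * fy * (d - a/2) / 10^6
= 364.1294 kN-m
phi*Mn = 0.9 * 364.1294 = 327.72 kN-m

327.72


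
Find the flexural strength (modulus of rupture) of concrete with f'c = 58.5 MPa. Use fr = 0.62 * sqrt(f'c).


fr = 0.62 * sqrt(58.5)
= 4.742 MPa

4.742


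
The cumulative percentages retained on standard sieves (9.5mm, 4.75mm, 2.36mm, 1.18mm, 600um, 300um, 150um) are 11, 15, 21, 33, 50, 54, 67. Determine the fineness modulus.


FM = sum(cumulative % retained) / 100
= 251 / 100
= 2.51

2.51


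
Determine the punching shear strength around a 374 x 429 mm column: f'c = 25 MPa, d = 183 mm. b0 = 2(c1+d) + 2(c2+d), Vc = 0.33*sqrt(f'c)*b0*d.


b0 = 2*(374 + 183) + 2*(429 + 183) = 2338 mm
Vc = 0.33 * sqrt(25) * 2338 * 183 / 1000
= 705.96 kN

705.96


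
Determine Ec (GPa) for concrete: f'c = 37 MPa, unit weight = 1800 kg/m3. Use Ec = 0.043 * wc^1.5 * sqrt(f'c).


Ec = 0.043 * 1800^1.5 * sqrt(37) / 1000
= 19.97 GPa

19.97


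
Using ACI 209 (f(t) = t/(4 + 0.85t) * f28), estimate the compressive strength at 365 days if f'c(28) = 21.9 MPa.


f(365) = 365 / (4 + 0.85 * 365) * 21.9
= 365 / 314.25 * 21.9
= 25.44 MPa

25.44


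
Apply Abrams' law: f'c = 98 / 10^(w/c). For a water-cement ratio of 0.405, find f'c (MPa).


f'c = 98 / 10^0.405
= 98 / 2.541
= 38.57 MPa

38.57


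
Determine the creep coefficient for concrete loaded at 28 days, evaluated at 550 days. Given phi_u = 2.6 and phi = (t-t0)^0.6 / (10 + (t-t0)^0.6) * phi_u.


dt = 550 - 28 = 522
phi = 522^0.6 / (10 + 522^0.6) * 2.6
= 2.107

2.107


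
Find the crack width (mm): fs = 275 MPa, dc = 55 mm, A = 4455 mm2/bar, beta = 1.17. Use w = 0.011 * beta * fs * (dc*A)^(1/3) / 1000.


w = 0.011 * beta * fs * (dc * A)^(1/3) / 1000
= 0.011 * 1.17 * 275 * (55 * 4455)^(1/3) / 1000
= 0.221 mm

0.221


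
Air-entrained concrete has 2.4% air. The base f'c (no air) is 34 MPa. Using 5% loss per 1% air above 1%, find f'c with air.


Strength loss = (2.4 - 1) * 5 = 7.0%
f'c = 34 * (1 - 7.0/100)
= 31.62 MPa

31.62


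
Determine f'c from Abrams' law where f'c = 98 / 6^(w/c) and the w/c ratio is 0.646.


f'c = 98 / 6^0.646
= 98 / 3.182
= 30.8 MPa

30.8


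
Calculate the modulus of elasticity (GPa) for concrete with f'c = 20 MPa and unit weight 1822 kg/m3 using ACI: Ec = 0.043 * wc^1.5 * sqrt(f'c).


Ec = 0.043 * 1822^1.5 * sqrt(20) / 1000
= 14.96 GPa

14.96


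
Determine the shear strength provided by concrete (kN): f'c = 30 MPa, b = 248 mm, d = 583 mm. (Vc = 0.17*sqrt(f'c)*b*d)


Vc = 0.17 * sqrt(30) * 248 * 583 / 1000
= 134.63 kN

134.63


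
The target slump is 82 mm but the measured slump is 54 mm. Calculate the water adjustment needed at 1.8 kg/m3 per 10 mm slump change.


Difference = 82 - 54 = 28 mm
Water adjustment = 28 * 1.8 / 10 = 5.0 kg/m3

5.0


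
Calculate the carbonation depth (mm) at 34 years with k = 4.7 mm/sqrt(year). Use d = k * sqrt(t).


depth = k * sqrt(t)
= 4.7 * sqrt(34)
= 27.41 mm

27.41


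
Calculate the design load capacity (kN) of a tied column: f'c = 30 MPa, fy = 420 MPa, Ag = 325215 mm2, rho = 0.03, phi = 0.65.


Ast = rho * Ag = 0.03 * 325215 = 9756.45 mm2
phi*Pn = 0.65 * 0.80 * (0.85 * 30 * (325215 - 9756.45) + 420 * 9756.45) / 1000
= 6313.79 kN

6313.79


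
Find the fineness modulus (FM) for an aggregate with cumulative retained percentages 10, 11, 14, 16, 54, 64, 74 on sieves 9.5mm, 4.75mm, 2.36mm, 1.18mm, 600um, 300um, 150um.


FM = sum(cumulative % retained) / 100
= 243 / 100
= 2.43

2.43


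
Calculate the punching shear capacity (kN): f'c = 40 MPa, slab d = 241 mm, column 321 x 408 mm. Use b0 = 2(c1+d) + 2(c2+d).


b0 = 2*(321 + 241) + 2*(408 + 241) = 2422 mm
Vc = 0.33 * sqrt(40) * 2422 * 241 / 1000
= 1218.25 kN

1218.25


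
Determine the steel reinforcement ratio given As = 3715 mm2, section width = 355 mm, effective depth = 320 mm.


rho = As / (b * d)
= 3715 / (355 * 320)
= 0.0327

0.0327


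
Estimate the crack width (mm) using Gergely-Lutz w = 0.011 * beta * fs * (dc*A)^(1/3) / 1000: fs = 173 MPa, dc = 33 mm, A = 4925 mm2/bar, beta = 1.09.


w = 0.011 * beta * fs * (dc * A)^(1/3) / 1000
= 0.011 * 1.09 * 173 * (33 * 4925)^(1/3) / 1000
= 0.113 mm

0.113


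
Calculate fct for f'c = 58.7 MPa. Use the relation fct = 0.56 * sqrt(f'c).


fct = 0.56 * sqrt(58.7)
= 0.56 * 7.662
= 4.29 MPa

4.29


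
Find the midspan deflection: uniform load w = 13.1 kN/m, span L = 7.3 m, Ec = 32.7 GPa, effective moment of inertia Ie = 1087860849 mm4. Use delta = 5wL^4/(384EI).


Convert: L = 7.3 m = 7300 mm, Ec = 32.7 GPa = 32700 MPa
delta = 5 * 13.1 * 7300^4 / (384 * 32700 * 1087860849)
= 13.62 mm

13.62


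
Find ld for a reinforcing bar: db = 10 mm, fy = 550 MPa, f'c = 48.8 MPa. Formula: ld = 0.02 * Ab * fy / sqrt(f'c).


Ab = pi * 10^2 / 4 = 78.54 mm2
ld = 0.02 * 78.54 * 550 / sqrt(48.8)
= 123.7 mm

123.7


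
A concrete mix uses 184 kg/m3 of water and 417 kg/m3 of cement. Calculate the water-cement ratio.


w/c = water / cement
w/c = 184 / 417 = 0.441

0.441


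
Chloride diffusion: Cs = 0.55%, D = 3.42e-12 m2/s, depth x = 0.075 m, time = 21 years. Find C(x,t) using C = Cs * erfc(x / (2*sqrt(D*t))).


t_seconds = 21 * 365.25 * 24 * 3600 = 662709600.0 s
arg = 0.075 / (2 * sqrt(3.42e-12 * 662709600.0))
= 0.7877
erfc(0.7877) = 0.2653
C = 0.55 * 0.2653 = 0.1459%

0.1459


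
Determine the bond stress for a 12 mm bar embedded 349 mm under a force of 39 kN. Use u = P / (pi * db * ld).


u = P / (pi * db * ld)
= 39 * 1000 / (pi * 12 * 349)
= 2.964 MPa

2.964


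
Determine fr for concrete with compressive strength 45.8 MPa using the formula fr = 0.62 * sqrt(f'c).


fr = 0.62 * sqrt(45.8)
= 4.196 MPa

4.196


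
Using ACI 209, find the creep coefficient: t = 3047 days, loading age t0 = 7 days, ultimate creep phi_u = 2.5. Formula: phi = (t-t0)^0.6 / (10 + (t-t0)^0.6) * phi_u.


dt = 3047 - 7 = 3040
phi = 3040^0.6 / (10 + 3040^0.6) * 2.5
= 2.312

2.312


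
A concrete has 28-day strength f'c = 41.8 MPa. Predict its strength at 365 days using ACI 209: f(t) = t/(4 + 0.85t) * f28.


f(365) = 365 / (4 + 0.85 * 365) * 41.8
= 365 / 314.25 * 41.8
= 48.55 MPa

48.55


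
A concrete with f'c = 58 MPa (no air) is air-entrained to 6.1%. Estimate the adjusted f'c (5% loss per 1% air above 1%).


Strength loss = (6.1 - 1) * 5 = 25.5%
f'c = 58 * (1 - 25.5/100)
= 43.21 MPa

43.21


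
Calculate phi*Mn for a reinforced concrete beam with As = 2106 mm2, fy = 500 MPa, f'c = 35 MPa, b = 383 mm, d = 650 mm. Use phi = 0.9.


a = As * fy / (0.85 * f'c * b)
= 2106 * 500 / (0.85 * 35 * 383)
= 92.415 mm
Mn = As * fy * (d - a/2) / 10^6
= 635.7935 kN-m
phi*Mn = 0.9 * 635.7935 = 572.21 kN-m

572.21


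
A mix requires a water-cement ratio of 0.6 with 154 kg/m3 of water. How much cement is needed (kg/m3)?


Cement = water / (w/c)
= 154 / 0.6
= 256.7 kg/m3

256.7


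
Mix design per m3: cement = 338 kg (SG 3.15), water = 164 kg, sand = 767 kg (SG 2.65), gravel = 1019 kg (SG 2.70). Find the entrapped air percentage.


Vol cement = 338 / (3.15 * 1000) = 0.107302 m3
Vol water = 164 / 1000 = 0.164 m3
Vol sand = 767 / (2.65 * 1000) = 0.289434 m3
Vol gravel = 1019 / (2.70 * 1000) = 0.377407 m3
Total solid + water volume = 0.938143 m3
Air = (1 - 0.938143) * 100 = 6.19%

6.19


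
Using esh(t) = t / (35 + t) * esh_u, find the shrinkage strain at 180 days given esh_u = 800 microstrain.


esh(180) = 180 / (35 + 180) * 800
= 180 / 215 * 800
= 669.8 microstrain

669.8


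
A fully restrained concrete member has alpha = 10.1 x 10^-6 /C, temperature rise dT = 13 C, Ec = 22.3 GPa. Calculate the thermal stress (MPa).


sigma = alpha * dT * Ec
= 10.1e-6 * 13 * 22.3 * 1000
= 2.928 MPa

2.928


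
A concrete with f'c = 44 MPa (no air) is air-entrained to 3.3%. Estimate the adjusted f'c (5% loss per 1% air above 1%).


Strength loss = (3.3 - 1) * 5 = 11.5%
f'c = 44 * (1 - 11.5/100)
= 38.94 MPa

38.94


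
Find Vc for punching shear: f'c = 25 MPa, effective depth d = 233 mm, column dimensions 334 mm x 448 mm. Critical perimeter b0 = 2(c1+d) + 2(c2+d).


b0 = 2*(334 + 233) + 2*(448 + 233) = 2496 mm
Vc = 0.33 * sqrt(25) * 2496 * 233 / 1000
= 959.59 kN

959.59


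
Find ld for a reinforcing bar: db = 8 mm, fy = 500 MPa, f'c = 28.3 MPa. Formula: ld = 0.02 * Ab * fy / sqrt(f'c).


Ab = pi * 8^2 / 4 = 50.265 mm2
ld = 0.02 * 50.265 * 500 / sqrt(28.3)
= 94.5 mm

94.5


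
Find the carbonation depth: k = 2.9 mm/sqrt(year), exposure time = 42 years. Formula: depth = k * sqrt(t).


depth = k * sqrt(t)
= 2.9 * sqrt(42)
= 18.79 mm

18.79


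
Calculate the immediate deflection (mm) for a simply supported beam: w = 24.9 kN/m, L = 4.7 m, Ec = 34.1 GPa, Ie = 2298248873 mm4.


Convert: L = 4.7 m = 4700 mm, Ec = 34.1 GPa = 34100 MPa
delta = 5 * 24.9 * 4700^4 / (384 * 34100 * 2298248873)
= 2.02 mm

2.02


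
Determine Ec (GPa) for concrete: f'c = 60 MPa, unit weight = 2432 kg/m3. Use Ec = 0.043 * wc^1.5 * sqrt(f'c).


Ec = 0.043 * 2432^1.5 * sqrt(60) / 1000
= 39.95 GPa

39.95


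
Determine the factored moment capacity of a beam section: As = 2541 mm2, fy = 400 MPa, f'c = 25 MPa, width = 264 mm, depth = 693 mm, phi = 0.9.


a = As * fy / (0.85 * f'c * b)
= 2541 * 400 / (0.85 * 25 * 264)
= 181.1765 mm
Mn = As * fy * (d - a/2) / 10^6
= 612.2913 kN-m
phi*Mn = 0.9 * 612.2913 = 551.06 kN-m

551.06


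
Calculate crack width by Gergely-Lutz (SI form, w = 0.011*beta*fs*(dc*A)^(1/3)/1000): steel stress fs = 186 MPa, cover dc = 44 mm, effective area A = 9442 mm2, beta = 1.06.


w = 0.011 * beta * fs * (dc * A)^(1/3) / 1000
= 0.011 * 1.06 * 186 * (44 * 9442)^(1/3) / 1000
= 0.162 mm

0.162


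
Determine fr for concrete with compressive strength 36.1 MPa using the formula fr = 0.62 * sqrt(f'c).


fr = 0.62 * sqrt(36.1)
= 3.725 MPa

3.725


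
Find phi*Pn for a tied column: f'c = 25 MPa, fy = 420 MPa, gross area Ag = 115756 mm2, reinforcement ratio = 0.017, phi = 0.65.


Ast = rho * Ag = 0.017 * 115756 = 1967.852 mm2
phi*Pn = 0.65 * 0.80 * (0.85 * 25 * (115756 - 1967.852) + 420 * 1967.852) / 1000
= 1687.14 kN

1687.14


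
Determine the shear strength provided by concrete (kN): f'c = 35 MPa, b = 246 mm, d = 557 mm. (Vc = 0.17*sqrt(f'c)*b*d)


Vc = 0.17 * sqrt(35) * 246 * 557 / 1000
= 137.81 kN

137.81


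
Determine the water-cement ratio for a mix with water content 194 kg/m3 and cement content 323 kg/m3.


w/c = water / cement
w/c = 194 / 323 = 0.601

0.601


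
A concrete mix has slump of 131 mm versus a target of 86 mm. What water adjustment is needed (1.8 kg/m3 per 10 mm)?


Difference = 86 - 131 = -45 mm
Water adjustment = -45 * 1.8 / 10 = -8.1 kg/m3

-8.1


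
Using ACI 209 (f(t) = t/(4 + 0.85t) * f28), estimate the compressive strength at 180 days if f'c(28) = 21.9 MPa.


f(180) = 180 / (4 + 0.85 * 180) * 21.9
= 180 / 157.0 * 21.9
= 25.11 MPa

25.11


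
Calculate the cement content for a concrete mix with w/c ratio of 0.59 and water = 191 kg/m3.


Cement = water / (w/c)
= 191 / 0.59
= 323.7 kg/m3

323.7


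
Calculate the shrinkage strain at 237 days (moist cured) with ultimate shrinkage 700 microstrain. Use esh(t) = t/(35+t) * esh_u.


esh(237) = 237 / (35 + 237) * 700
= 237 / 272 * 700
= 609.9 microstrain

609.9


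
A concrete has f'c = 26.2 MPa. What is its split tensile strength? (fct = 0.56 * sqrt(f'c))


fct = 0.56 * sqrt(26.2)
= 0.56 * 5.119
= 2.866 MPa

2.866


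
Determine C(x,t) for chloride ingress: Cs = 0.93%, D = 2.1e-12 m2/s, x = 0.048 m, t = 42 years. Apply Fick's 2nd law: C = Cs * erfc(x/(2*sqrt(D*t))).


t_seconds = 42 * 365.25 * 24 * 3600 = 1325419200.0 s
arg = 0.048 / (2 * sqrt(2.1e-12 * 1325419200.0))
= 0.4549
erfc(0.4549) = 0.52
C = 0.93 * 0.52 = 0.4836%

0.4836


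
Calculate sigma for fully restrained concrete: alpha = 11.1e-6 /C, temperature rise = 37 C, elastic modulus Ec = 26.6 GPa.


sigma = alpha * dT * Ec
= 11.1e-6 * 37 * 26.6 * 1000
= 10.925 MPa

10.925


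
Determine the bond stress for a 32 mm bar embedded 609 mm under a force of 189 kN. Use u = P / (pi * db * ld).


u = P / (pi * db * ld)
= 189 * 1000 / (pi * 32 * 609)
= 3.087 MPa

3.087


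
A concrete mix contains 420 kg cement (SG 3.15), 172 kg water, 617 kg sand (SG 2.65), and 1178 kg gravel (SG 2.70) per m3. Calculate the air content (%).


Vol cement = 420 / (3.15 * 1000) = 0.133333 m3
Vol water = 172 / 1000 = 0.172 m3
Vol sand = 617 / (2.65 * 1000) = 0.23283 m3
Vol gravel = 1178 / (2.70 * 1000) = 0.436296 m3
Total solid + water volume = 0.97446 m3
Air = (1 - 0.97446) * 100 = 2.55%

2.55


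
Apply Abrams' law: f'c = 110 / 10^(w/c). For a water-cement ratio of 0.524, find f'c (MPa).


f'c = 110 / 10^0.524
= 110 / 3.342
= 32.91 MPa

32.91


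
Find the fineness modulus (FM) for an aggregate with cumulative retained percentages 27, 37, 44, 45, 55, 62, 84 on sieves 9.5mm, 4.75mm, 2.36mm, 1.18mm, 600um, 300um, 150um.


FM = sum(cumulative % retained) / 100
= 354 / 100
= 3.54

3.54


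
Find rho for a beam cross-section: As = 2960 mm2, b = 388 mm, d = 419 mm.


rho = As / (b * d)
= 2960 / (388 * 419)
= 0.0182

0.0182


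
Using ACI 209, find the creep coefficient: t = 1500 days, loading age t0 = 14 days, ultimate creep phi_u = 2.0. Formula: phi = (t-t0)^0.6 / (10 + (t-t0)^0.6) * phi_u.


dt = 1500 - 14 = 1486
phi = 1486^0.6 / (10 + 1486^0.6) * 2.0
= 1.778

1.778


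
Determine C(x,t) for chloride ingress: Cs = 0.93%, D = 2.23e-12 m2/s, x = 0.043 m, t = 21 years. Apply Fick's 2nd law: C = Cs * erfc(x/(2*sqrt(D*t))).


t_seconds = 21 * 365.25 * 24 * 3600 = 662709600.0 s
arg = 0.043 / (2 * sqrt(2.23e-12 * 662709600.0))
= 0.5593
erfc(0.5593) = 0.429
C = 0.93 * 0.429 = 0.399%

0.399


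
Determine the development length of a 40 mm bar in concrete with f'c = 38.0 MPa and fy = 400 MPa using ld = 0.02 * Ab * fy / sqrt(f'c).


Ab = pi * 40^2 / 4 = 1256.637 mm2
ld = 0.02 * 1256.637 * 400 / sqrt(38.0)
= 1630.8 mm

1630.8


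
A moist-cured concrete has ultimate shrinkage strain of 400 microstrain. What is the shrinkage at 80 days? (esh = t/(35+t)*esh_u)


esh(80) = 80 / (35 + 80) * 400
= 80 / 115 * 400
= 278.3 microstrain

278.3


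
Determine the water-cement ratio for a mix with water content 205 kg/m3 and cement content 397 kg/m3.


w/c = water / cement
w/c = 205 / 397 = 0.516

0.516


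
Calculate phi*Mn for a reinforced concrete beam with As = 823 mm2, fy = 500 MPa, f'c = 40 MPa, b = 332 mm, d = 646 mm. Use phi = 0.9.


a = As * fy / (0.85 * f'c * b)
= 823 * 500 / (0.85 * 40 * 332)
= 36.4546 mm
Mn = As * fy * (d - a/2) / 10^6
= 258.3285 kN-m
phi*Mn = 0.9 * 258.3285 = 232.5 kN-m

232.5


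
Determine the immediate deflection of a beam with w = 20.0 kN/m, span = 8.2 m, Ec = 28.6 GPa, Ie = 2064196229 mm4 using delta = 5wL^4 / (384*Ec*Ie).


Convert: L = 8.2 m = 8200 mm, Ec = 28.6 GPa = 28600 MPa
delta = 5 * 20.0 * 8200^4 / (384 * 28600 * 2064196229)
= 19.94 mm

19.94


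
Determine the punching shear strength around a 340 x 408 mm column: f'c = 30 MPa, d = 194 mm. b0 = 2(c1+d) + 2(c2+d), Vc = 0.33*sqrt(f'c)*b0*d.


b0 = 2*(340 + 194) + 2*(408 + 194) = 2272 mm
Vc = 0.33 * sqrt(30) * 2272 * 194 / 1000
= 796.68 kN

796.68


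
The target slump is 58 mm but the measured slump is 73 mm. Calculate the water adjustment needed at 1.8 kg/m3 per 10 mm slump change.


Difference = 58 - 73 = -15 mm
Water adjustment = -15 * 1.8 / 10 = -2.7 kg/m3

-2.7


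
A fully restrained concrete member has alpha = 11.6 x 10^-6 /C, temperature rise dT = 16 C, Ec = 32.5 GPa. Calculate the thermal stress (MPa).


sigma = alpha * dT * Ec
= 11.6e-6 * 16 * 32.5 * 1000
= 6.032 MPa

6.032


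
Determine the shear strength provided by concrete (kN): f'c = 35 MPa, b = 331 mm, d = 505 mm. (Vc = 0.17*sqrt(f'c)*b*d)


Vc = 0.17 * sqrt(35) * 331 * 505 / 1000
= 168.11 kN

168.11


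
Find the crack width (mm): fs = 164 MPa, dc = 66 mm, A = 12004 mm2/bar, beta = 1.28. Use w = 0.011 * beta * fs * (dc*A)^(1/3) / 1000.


w = 0.011 * beta * fs * (dc * A)^(1/3) / 1000
= 0.011 * 1.28 * 164 * (66 * 12004)^(1/3) / 1000
= 0.214 mm

0.214


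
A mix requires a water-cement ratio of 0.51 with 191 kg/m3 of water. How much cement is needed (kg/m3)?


Cement = water / (w/c)
= 191 / 0.51
= 374.5 kg/m3

374.5


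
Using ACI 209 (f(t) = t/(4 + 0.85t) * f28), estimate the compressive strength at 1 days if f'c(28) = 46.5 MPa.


f(1) = 1 / (4 + 0.85 * 1) * 46.5
= 1 / 4.85 * 46.5
= 9.59 MPa

9.59


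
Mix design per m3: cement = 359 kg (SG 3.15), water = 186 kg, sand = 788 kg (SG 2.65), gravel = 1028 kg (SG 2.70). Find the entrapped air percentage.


Vol cement = 359 / (3.15 * 1000) = 0.113968 m3
Vol water = 186 / 1000 = 0.186 m3
Vol sand = 788 / (2.65 * 1000) = 0.297358 m3
Vol gravel = 1028 / (2.70 * 1000) = 0.380741 m3
Total solid + water volume = 0.978067 m3
Air = (1 - 0.978067) * 100 = 2.19%

2.19


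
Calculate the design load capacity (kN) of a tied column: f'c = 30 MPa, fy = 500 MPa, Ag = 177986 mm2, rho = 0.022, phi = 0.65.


Ast = rho * Ag = 0.022 * 177986 = 3915.692 mm2
phi*Pn = 0.65 * 0.80 * (0.85 * 30 * (177986 - 3915.692) + 500 * 3915.692) / 1000
= 3326.25 kN

3326.25


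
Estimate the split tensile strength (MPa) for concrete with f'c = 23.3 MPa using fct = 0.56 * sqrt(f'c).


fct = 0.56 * sqrt(23.3)
= 0.56 * 4.827
= 2.703 MPa

2.703


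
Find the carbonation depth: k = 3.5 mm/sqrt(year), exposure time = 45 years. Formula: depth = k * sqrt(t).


depth = k * sqrt(t)
= 3.5 * sqrt(45)
= 23.48 mm

23.48


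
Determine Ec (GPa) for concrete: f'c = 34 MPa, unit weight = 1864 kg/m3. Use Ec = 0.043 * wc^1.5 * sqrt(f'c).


Ec = 0.043 * 1864^1.5 * sqrt(34) / 1000
= 20.18 GPa

20.18


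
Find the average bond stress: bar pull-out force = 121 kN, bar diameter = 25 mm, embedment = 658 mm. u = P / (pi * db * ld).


u = P / (pi * db * ld)
= 121 * 1000 / (pi * 25 * 658)
= 2.341 MPa

2.341


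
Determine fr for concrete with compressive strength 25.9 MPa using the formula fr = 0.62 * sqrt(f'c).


fr = 0.62 * sqrt(25.9)
= 3.155 MPa

3.155


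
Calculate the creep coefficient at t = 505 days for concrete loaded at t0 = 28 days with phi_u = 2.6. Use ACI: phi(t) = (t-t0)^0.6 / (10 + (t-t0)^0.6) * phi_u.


dt = 505 - 28 = 477
phi = 477^0.6 / (10 + 477^0.6) * 2.6
= 2.085

2.085


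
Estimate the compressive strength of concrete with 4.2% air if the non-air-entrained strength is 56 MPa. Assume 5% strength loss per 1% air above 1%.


Strength loss = (4.2 - 1) * 5 = 16.0%
f'c = 56 * (1 - 16.0/100)
= 47.04 MPa

47.04


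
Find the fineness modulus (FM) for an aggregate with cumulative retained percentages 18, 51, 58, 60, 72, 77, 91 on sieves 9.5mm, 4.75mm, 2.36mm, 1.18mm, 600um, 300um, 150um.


FM = sum(cumulative % retained) / 100
= 427 / 100
= 4.27

4.27


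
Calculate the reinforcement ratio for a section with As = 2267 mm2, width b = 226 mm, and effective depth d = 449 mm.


rho = As / (b * d)
= 2267 / (226 * 449)
= 0.0223

0.0223


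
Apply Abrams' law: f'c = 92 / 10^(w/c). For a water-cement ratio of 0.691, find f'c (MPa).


f'c = 92 / 10^0.691
= 92 / 4.909
= 18.74 MPa

18.74


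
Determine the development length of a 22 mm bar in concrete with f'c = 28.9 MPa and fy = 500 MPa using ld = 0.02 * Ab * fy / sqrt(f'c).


Ab = pi * 22^2 / 4 = 380.133 mm2
ld = 0.02 * 380.133 * 500 / sqrt(28.9)
= 707.1 mm

707.1


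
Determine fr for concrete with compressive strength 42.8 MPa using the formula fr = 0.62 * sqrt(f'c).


fr = 0.62 * sqrt(42.8)
= 4.056 MPa

4.056


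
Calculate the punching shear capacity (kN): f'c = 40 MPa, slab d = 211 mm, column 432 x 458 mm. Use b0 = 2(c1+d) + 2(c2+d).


b0 = 2*(432 + 211) + 2*(458 + 211) = 2624 mm
Vc = 0.33 * sqrt(40) * 2624 * 211 / 1000
= 1155.55 kN

1155.55


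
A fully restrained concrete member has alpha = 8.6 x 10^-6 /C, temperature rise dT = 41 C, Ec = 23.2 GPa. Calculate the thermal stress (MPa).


sigma = alpha * dT * Ec
= 8.6e-6 * 41 * 23.2 * 1000
= 8.18 MPa

8.18


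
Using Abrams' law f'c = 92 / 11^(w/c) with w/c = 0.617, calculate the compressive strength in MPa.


f'c = 92 / 11^0.617
= 92 / 4.391
= 20.95 MPa

20.95


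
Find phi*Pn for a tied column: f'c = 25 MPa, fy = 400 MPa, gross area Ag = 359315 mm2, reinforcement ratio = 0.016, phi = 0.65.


Ast = rho * Ag = 0.016 * 359315 = 5749.04 mm2
phi*Pn = 0.65 * 0.80 * (0.85 * 25 * (359315 - 5749.04) + 400 * 5749.04) / 1000
= 5102.7 kN

5102.7


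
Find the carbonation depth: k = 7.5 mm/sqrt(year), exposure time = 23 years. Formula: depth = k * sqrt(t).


depth = k * sqrt(t)
= 7.5 * sqrt(23)
= 35.97 mm

35.97


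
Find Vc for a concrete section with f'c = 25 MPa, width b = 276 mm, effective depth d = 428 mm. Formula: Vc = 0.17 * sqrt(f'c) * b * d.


Vc = 0.17 * sqrt(25) * 276 * 428 / 1000
= 100.41 kN

100.41


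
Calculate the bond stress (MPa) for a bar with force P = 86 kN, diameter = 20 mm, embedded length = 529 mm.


u = P / (pi * db * ld)
= 86 * 1000 / (pi * 20 * 529)
= 2.587 MPa

2.587


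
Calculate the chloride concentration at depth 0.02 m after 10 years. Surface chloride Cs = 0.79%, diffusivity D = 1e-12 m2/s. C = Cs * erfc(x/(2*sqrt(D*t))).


t_seconds = 10 * 365.25 * 24 * 3600 = 315576000.0 s
arg = 0.02 / (2 * sqrt(1e-12 * 315576000.0))
= 0.5629
erfc(0.5629) = 0.426
C = 0.79 * 0.426 = 0.3365%

0.3365


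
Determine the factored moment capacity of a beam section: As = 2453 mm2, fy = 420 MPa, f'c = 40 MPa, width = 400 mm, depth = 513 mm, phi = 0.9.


a = As * fy / (0.85 * f'c * b)
= 2453 * 420 / (0.85 * 40 * 400)
= 75.7544 mm
Mn = As * fy * (d - a/2) / 10^6
= 489.5 kN-m
phi*Mn = 0.9 * 489.5 = 440.55 kN-m

440.55


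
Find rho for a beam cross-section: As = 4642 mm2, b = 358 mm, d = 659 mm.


rho = As / (b * d)
= 4642 / (358 * 659)
= 0.0197

0.0197


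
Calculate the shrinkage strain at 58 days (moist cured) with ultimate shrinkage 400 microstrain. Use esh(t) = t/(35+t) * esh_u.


esh(58) = 58 / (35 + 58) * 400
= 58 / 93 * 400
= 249.5 microstrain

249.5


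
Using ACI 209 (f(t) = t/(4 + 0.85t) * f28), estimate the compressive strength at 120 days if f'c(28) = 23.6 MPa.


f(120) = 120 / (4 + 0.85 * 120) * 23.6
= 120 / 106.0 * 23.6
= 26.72 MPa

26.72


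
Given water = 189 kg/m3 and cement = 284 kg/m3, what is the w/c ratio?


w/c = water / cement
w/c = 189 / 284 = 0.665

0.665


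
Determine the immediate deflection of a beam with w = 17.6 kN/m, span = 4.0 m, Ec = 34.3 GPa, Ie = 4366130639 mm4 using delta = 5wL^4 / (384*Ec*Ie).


Convert: L = 4.0 m = 4000 mm, Ec = 34.3 GPa = 34300 MPa
delta = 5 * 17.6 * 4000^4 / (384 * 34300 * 4366130639)
= 0.39 mm

0.39


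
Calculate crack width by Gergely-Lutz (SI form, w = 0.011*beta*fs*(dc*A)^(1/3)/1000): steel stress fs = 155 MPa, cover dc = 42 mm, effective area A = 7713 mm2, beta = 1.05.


w = 0.011 * beta * fs * (dc * A)^(1/3) / 1000
= 0.011 * 1.05 * 155 * (42 * 7713)^(1/3) / 1000
= 0.123 mm

0.123


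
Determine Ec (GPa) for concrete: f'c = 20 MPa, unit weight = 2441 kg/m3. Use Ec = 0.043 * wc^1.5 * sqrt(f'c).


Ec = 0.043 * 2441^1.5 * sqrt(20) / 1000
= 23.19 GPa

23.19


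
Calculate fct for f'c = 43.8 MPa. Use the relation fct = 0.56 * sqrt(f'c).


fct = 0.56 * sqrt(43.8)
= 0.56 * 6.618
= 3.706 MPa

3.706


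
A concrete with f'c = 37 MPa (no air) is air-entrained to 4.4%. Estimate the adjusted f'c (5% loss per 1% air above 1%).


Strength loss = (4.4 - 1) * 5 = 17.0%
f'c = 37 * (1 - 17.0/100)
= 30.71 MPa

30.71


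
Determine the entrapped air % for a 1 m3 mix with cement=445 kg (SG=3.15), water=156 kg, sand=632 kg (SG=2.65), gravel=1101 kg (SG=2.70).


Vol cement = 445 / (3.15 * 1000) = 0.14127 m3
Vol water = 156 / 1000 = 0.156 m3
Vol sand = 632 / (2.65 * 1000) = 0.238491 m3
Vol gravel = 1101 / (2.70 * 1000) = 0.407778 m3
Total solid + water volume = 0.943538 m3
Air = (1 - 0.943538) * 100 = 5.65%

5.65


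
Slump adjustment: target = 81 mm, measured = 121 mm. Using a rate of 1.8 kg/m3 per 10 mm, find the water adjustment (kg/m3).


Difference = 81 - 121 = -40 mm
Water adjustment = -40 * 1.8 / 10 = -7.2 kg/m3

-7.2


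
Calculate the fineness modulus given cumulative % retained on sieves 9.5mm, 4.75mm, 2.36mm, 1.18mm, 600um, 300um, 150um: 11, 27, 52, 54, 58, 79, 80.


FM = sum(cumulative % retained) / 100
= 361 / 100
= 3.61

3.61


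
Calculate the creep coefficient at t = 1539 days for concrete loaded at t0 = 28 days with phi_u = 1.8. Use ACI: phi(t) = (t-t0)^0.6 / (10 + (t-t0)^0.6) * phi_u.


dt = 1539 - 28 = 1511
phi = 1511^0.6 / (10 + 1511^0.6) * 1.8
= 1.602

1.602


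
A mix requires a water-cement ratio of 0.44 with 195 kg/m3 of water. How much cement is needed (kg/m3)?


Cement = water / (w/c)
= 195 / 0.44
= 443.2 kg/m3

443.2


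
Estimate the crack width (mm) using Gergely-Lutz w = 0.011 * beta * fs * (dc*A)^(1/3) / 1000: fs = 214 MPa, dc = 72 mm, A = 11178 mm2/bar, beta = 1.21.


w = 0.011 * beta * fs * (dc * A)^(1/3) / 1000
= 0.011 * 1.21 * 214 * (72 * 11178)^(1/3) / 1000
= 0.265 mm

0.265


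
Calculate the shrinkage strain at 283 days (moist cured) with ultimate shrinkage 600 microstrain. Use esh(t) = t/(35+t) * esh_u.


esh(283) = 283 / (35 + 283) * 600
= 283 / 318 * 600
= 534.0 microstrain

534.0


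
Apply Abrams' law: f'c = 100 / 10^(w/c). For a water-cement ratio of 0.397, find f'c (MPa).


f'c = 100 / 10^0.397
= 100 / 2.495
= 40.09 MPa

40.09


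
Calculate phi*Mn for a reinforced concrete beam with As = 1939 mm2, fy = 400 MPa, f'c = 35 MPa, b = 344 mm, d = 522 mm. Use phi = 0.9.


a = As * fy / (0.85 * f'c * b)
= 1939 * 400 / (0.85 * 35 * 344)
= 75.7866 mm
Mn = As * fy * (d - a/2) / 10^6
= 375.4732 kN-m
phi*Mn = 0.9 * 375.4732 = 337.93 kN-m

337.93


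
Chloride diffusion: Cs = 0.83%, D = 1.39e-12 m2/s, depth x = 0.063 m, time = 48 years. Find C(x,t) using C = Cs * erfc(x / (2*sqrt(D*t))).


t_seconds = 48 * 365.25 * 24 * 3600 = 1514764800.0 s
arg = 0.063 / (2 * sqrt(1.39e-12 * 1514764800.0))
= 0.6865
erfc(0.6865) = 0.3316
C = 0.83 * 0.3316 = 0.2753%

0.2753


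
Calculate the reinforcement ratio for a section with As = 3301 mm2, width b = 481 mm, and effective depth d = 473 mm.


rho = As / (b * d)
= 3301 / (481 * 473)
= 0.0145

0.0145


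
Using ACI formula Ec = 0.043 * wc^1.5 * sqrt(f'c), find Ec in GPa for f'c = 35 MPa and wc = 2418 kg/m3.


Ec = 0.043 * 2418^1.5 * sqrt(35) / 1000
= 30.25 GPa

30.25


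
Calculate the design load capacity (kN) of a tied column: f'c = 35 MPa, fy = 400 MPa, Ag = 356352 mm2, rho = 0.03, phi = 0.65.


Ast = rho * Ag = 0.03 * 356352 = 10690.56 mm2
phi*Pn = 0.65 * 0.80 * (0.85 * 35 * (356352 - 10690.56) + 400 * 10690.56) / 1000
= 7571.02 kN

7571.02


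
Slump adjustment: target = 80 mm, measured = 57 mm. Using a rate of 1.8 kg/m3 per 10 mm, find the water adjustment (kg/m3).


Difference = 80 - 57 = 23 mm
Water adjustment = 23 * 1.8 / 10 = 4.1 kg/m3

4.1


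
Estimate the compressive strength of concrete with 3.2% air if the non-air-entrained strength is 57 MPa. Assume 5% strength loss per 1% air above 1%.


Strength loss = (3.2 - 1) * 5 = 11.0%
f'c = 57 * (1 - 11.0/100)
= 50.73 MPa

50.73


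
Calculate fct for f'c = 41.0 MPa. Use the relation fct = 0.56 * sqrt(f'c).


fct = 0.56 * sqrt(41.0)
= 0.56 * 6.403
= 3.586 MPa

3.586


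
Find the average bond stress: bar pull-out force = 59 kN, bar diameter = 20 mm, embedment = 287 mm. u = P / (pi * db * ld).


u = P / (pi * db * ld)
= 59 * 1000 / (pi * 20 * 287)
= 3.272 MPa

3.272


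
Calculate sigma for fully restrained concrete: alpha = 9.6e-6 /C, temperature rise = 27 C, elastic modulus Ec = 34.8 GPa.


sigma = alpha * dT * Ec
= 9.6e-6 * 27 * 34.8 * 1000
= 9.02 MPa

9.02


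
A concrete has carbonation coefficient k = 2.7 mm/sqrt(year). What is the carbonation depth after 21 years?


depth = k * sqrt(t)
= 2.7 * sqrt(21)
= 12.37 mm

12.37


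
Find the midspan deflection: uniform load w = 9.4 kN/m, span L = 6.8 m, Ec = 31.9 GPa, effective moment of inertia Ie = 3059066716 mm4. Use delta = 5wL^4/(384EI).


Convert: L = 6.8 m = 6800 mm, Ec = 31.9 GPa = 31900 MPa
delta = 5 * 9.4 * 6800^4 / (384 * 31900 * 3059066716)
= 2.68 mm

2.68


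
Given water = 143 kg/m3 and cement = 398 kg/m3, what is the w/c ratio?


w/c = water / cement
w/c = 143 / 398 = 0.359

0.359


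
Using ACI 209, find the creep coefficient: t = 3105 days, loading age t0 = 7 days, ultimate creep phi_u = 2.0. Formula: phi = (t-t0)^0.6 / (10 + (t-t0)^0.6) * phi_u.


dt = 3105 - 7 = 3098
phi = 3098^0.6 / (10 + 3098^0.6) * 2.0
= 1.851

1.851


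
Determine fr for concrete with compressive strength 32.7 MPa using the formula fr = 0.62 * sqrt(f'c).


fr = 0.62 * sqrt(32.7)
= 3.545 MPa

3.545


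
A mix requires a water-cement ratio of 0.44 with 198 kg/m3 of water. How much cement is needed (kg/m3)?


Cement = water / (w/c)
= 198 / 0.44
= 450.0 kg/m3

450.0


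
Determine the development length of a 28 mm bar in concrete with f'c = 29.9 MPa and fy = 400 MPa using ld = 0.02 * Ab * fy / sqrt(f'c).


Ab = pi * 28^2 / 4 = 615.752 mm2
ld = 0.02 * 615.752 * 400 / sqrt(29.9)
= 900.9 mm

900.9


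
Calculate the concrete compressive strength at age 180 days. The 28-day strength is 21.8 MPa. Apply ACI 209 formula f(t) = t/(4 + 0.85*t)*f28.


f(180) = 180 / (4 + 0.85 * 180) * 21.8
= 180 / 157.0 * 21.8
= 24.99 MPa

24.99


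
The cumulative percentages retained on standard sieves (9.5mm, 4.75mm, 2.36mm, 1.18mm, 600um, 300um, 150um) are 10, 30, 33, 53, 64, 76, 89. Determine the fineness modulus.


FM = sum(cumulative % retained) / 100
= 355 / 100
= 3.55

3.55


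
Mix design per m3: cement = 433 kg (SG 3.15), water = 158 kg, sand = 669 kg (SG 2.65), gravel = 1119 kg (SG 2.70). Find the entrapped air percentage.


Vol cement = 433 / (3.15 * 1000) = 0.13746 m3
Vol water = 158 / 1000 = 0.158 m3
Vol sand = 669 / (2.65 * 1000) = 0.252453 m3
Vol gravel = 1119 / (2.70 * 1000) = 0.414444 m3
Total solid + water volume = 0.962358 m3
Air = (1 - 0.962358) * 100 = 3.76%

3.76


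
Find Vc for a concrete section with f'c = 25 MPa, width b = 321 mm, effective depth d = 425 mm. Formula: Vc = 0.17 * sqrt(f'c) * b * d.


Vc = 0.17 * sqrt(25) * 321 * 425 / 1000
= 115.96 kN

115.96
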